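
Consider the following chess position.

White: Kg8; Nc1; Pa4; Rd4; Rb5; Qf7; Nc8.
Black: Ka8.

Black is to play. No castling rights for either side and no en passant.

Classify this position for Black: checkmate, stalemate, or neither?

stalemate

Black to move; black king on a8.
In check: no.
King squares — a7: attacked by Qf7; b7: attacked by Rb5; b8: attacked by Rb5.
Legal moves for Black: none.
Not in check and no legal moves → stalemate.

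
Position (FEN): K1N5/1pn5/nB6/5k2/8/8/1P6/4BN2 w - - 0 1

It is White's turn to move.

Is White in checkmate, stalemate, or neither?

neither

White to move; white king on a8.
In check: yes, from the black knight on c7.
Legal moves for White: Kxb7, Ka7, Bxc7.
White is in check but has 3 legal moves → neither.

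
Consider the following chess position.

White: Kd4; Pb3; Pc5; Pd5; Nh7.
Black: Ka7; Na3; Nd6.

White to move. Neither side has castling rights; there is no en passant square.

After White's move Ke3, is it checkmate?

After Ke3: black king on a7; in check: no.
Black is not in check, so this cannot be checkmate.

no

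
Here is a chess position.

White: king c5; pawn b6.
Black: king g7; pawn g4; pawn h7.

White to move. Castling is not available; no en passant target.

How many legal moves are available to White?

8

White to move; king on c5.
In check: no.
Legal moves: Kd6, Kc6, Kd5, Kb5, Kd4, Kc4, Kb4, b7.
Count: 8.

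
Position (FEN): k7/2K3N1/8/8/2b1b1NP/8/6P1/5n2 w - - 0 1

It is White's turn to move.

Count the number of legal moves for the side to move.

17

White to move; king on c7.
In check: no.
Legal moves: Ne8, Ne6, Nh5, Nf5, Kd8, Kc8, Kd7, Kd6, Kb6, Nh6, Nf6, Ne5, Ne3, Nh2, Nf2, h5, g3.
Count: 17.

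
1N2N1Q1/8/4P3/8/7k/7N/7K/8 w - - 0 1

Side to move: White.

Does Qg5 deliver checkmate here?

yes

After Qg5: black king on h4; in check: yes, from the white queen on g5.
King squares — g3: attacked by Kh2; h3: attacked by Kh2; g4: attacked by Qg5; g5: attacked by Nh3; h5: attacked by Qg5.
Black has no legal moves → checkmate.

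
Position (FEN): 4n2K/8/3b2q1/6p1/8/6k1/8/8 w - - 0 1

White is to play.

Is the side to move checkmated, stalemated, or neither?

stalemate

White to move; white king on h8.
In check: no.
King squares — g7: attacked by Qg6; h7: attacked by Qg6; g8: attacked by Qg6.
Legal moves for White: none.
Not in check and no legal moves → stalemate.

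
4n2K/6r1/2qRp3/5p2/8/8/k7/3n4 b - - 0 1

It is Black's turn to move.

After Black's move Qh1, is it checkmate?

After Qh1: white king on h8; in check: yes, from the black queen on h1.
King squares — g7: attacked by Ne8; h7: attacked by Qh1; g8: attacked by Rg7.
White has no legal moves → checkmate.

yes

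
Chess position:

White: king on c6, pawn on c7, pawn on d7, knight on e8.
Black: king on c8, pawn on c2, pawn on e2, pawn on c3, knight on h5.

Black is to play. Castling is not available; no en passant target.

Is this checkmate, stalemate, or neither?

checkmate

Black to move; black king on c8.
In check: yes, from the white pawn on d7.
King squares — b7: attacked by Kc6; c7: attacked by Kc6; d7: attacked by Kc6; b8: attacked by Pc7; d8: attacked by Pc7.
Legal moves for Black: none.
In check with no legal moves → checkmate.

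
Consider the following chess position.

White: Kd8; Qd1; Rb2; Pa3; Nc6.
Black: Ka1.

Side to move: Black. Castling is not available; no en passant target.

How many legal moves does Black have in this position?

Black to move; king on a1.
In check: yes, from the white queen on d1.
Legal moves: Kxb2.
Count: 1.

1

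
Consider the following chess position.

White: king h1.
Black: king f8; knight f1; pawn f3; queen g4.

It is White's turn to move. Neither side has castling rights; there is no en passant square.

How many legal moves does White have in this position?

0

White to move; king on h1.
In check: no.
Legal moves: none.
Count: 0.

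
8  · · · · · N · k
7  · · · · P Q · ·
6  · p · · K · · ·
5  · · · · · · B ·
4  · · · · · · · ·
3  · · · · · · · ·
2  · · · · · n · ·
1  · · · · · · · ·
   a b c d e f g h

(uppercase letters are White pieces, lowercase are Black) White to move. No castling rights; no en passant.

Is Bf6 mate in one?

yes

After Bf6: black king on h8; in check: yes, from the white bishop on f6.
King squares — g7: attacked by Bf6; h7: attacked by Qf7; g8: attacked by Qf7.
Black has no legal moves → checkmate.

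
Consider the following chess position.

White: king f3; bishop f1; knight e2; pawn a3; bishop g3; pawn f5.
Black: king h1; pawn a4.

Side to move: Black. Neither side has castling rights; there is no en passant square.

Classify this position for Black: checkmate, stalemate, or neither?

Black to move; black king on h1.
In check: no.
King squares — g1: attacked by Ne2; g2: attacked by Bf1; h2: attacked by Bg3.
Legal moves for Black: none.
Not in check and no legal moves → stalemate.

stalemate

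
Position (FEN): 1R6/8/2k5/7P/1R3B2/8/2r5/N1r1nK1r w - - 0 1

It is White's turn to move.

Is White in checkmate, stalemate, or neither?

checkmate

White to move; white king on f1.
In check: yes, from the black rook on h1.
King squares — e1: attacked by Rc1; g1: attacked by Rh1; e2: attacked by Rc2; f2: attacked by Rc2; g2: attacked by Ne1.
Legal moves for White: none.
In check with no legal moves → checkmate.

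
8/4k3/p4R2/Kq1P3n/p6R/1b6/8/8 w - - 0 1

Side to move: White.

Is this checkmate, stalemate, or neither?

White to move; white king on a5.
In check: yes, from the black queen on b5.
King squares — a4: attacked by Bb3; b4: attacked by Qb5; b5: attacked by Pa6; a6: attacked by Qb5; b6: attacked by Qb5.
Legal moves for White: none.
In check with no legal moves → checkmate.

checkmate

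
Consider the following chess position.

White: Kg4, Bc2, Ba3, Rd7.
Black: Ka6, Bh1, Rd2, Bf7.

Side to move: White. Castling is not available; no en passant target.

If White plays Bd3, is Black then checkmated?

no

After Bd3: black king on a6; in check: yes, from the white bishop on d3.
Black has 4 legal replies: Kb6, Ka5, Bc4, Rxd3.
In check but a legal move exists → not checkmate.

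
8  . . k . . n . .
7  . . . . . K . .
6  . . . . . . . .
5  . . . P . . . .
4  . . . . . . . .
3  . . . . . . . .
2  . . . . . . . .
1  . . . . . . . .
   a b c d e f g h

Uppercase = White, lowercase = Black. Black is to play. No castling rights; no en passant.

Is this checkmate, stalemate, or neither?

Black to move; black king on c8.
In check: no.
Legal moves for Black: Nh7, Nd7, Ng6, Ne6, Kd8, Kb8, Kd7, Kc7, Kb7.
Black has 9 legal moves and is not in check → neither.

neither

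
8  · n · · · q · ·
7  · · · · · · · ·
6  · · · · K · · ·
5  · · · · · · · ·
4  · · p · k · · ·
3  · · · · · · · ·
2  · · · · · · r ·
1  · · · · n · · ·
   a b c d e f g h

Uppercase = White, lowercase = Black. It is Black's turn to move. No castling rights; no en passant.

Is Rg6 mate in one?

After Rg6: white king on e6; in check: yes, from the black rook on g6.
King squares — d5: attacked by Ke4; e5: attacked by Ke4; f5: attacked by Ke4; d6: attacked by Rg6; f6: attacked by Rg6; d7: attacked by Nb8; e7: attacked by Qf8; f7: attacked by Qf8.
White has no legal moves → checkmate.

yes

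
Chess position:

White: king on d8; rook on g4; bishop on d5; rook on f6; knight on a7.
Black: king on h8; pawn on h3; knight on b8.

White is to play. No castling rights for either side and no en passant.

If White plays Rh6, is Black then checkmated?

After Rh6: black king on h8; in check: yes, from the white rook on h6.
King squares — g7: attacked by Rg4; h7: attacked by Rh6; g8: attacked by Rg4.
Black has no legal moves → checkmate.

yes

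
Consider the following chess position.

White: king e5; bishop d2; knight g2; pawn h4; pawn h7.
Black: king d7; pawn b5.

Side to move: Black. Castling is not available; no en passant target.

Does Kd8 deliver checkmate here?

no

After Kd8: white king on e5; in check: no.
White is not in check, so this cannot be checkmate.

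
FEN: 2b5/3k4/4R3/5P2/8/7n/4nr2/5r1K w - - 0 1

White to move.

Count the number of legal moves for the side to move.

0

White to move; king on h1.
In check: yes, from the black rook on f1.
Legal moves: none.
Count: 0.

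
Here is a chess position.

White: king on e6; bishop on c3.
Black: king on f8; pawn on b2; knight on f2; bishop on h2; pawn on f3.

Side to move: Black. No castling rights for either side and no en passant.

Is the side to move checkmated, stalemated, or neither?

neither

Black to move; black king on f8.
In check: no.
Legal moves for Black include: Kg8, Ke8, Bb8, Bc7, Bd6, Be5, Bf4, Bg3, Bg1, Ng4, Ne4, Nh3, Nd3, Nh1, Nd1, b1=Q, b1=R, b1=B, ... (list truncated; more exist).
Black has legal moves and is not in check → neither.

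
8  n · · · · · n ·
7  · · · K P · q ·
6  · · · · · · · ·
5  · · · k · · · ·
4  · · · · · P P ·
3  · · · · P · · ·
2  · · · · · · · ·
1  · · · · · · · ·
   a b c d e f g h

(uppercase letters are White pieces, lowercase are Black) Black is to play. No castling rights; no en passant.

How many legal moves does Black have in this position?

23

Black to move; king on d5.
In check: no.
Legal moves: Nxe7, Nh6, Nf6+, Nc7, Nb6+, Qh8, Qf8, Qh7, Qf7, Qxe7+, Qh6, Qg6, Qf6, Qg5, Qe5, Qxg4+, Qd4, Qc3, Qb2, Qa1, Kc5, Ke4, Kc4.
Count: 23.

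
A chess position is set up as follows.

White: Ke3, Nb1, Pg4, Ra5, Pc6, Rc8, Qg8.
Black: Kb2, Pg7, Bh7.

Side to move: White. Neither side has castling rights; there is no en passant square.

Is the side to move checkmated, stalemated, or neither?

White to move; white king on e3.
In check: no.
Legal moves for White include: Qh8, Qf8, Qe8, Qd8, Qxh7, Qxg7+, Qf7, Qe6, Qd5, Qc4, Qb3+, Qa2+, Rf8, Re8, Rd8, Rb8+, Rca8, Rc7, ... (list truncated; more exist).
White has legal moves and is not in check → neither.

neither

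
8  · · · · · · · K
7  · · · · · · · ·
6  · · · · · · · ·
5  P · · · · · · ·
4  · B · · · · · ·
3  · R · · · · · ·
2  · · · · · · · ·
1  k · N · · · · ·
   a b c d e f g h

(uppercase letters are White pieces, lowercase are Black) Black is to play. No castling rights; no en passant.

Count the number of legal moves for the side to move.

0

Black to move; king on a1.
In check: no.
Legal moves: none.
Count: 0.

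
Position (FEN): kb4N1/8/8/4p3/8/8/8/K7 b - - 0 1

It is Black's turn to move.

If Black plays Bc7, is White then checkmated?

After Bc7: white king on a1; in check: no.
White is not in check, so this cannot be checkmate.

no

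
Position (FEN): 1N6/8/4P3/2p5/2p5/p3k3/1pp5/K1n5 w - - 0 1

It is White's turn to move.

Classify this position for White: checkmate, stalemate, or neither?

White to move; white king on a1.
In check: yes, from the black pawn on b2.
King squares — b1: attacked by Pc2; a2: attacked by Nc1; b2: attacked by Pa3.
Legal moves for White: none.
In check with no legal moves → checkmate.

checkmate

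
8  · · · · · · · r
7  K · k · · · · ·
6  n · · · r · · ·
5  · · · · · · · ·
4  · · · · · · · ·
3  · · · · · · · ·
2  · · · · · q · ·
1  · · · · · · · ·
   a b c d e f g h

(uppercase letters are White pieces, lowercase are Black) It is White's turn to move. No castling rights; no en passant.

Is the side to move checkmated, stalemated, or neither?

White to move; white king on a7.
In check: yes, from the black queen on f2.
King squares — a6: attacked by Re6; b6: attacked by Qf2; b7: attacked by Kc7; a8: attacked by Rh8; b8: attacked by Na6.
Legal moves for White: none.
In check with no legal moves → checkmate.

checkmate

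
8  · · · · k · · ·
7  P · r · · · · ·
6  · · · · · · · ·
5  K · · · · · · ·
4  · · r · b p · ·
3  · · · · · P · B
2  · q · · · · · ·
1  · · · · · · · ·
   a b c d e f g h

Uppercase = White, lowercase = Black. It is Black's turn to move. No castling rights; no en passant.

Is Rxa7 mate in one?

After Rxa7: white king on a5; in check: yes, from the black rook on a7.
King squares — a4: attacked by Rc4; b4: attacked by Qb2; b5: attacked by Qb2; a6: attacked by Ra7; b6: attacked by Qb2.
White has no legal moves → checkmate.

yes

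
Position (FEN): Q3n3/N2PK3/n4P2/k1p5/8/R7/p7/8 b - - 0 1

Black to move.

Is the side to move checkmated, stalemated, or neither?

neither

Black to move; black king on a5.
In check: yes, from the white rook on a3.
Legal moves for Black: Kb6, Kb4.
Black is in check but has 2 legal moves → neither.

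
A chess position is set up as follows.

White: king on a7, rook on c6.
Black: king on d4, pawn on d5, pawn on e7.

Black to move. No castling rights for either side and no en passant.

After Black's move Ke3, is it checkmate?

no

After Ke3: white king on a7; in check: no.
White is not in check, so this cannot be checkmate.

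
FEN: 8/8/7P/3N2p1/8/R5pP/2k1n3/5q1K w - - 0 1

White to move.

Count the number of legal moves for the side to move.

White to move; king on h1.
In check: yes, from the black queen on f1.
Legal moves: none.
Count: 0.

0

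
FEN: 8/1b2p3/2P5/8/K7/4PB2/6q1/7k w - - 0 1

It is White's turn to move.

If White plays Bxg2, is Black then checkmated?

no

After Bxg2: black king on h1; in check: yes, from the white bishop on g2.
Black has 3 legal replies: Kh2, Kxg2, Kg1.
In check but a legal move exists → not checkmate.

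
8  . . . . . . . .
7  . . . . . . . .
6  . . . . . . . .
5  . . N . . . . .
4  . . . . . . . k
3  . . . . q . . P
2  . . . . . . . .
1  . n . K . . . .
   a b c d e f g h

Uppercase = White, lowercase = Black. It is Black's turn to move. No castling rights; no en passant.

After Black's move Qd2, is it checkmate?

yes

After Qd2: white king on d1; in check: yes, from the black queen on d2.
King squares — c1: attacked by Qd2; e1: attacked by Qd2; c2: attacked by Qd2; d2: attacked by Nb1; e2: attacked by Qd2.
White has no legal moves → checkmate.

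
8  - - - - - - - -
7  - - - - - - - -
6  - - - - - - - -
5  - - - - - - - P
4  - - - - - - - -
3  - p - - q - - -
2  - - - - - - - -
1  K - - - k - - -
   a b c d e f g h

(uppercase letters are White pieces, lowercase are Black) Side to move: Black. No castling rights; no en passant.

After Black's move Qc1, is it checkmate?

yes

After Qc1: white king on a1; in check: yes, from the black queen on c1.
King squares — b1: attacked by Qc1; a2: attacked by Pb3; b2: attacked by Qc1.
White has no legal moves → checkmate.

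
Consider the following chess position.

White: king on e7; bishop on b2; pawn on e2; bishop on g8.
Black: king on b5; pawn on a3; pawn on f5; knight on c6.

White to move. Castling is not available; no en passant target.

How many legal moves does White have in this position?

White to move; king on e7.
In check: yes, from the black knight on c6.
Legal moves: Kf8, Ke8, Kf7, Kd7, Kf6, Ke6, Kd6.
Count: 7.

7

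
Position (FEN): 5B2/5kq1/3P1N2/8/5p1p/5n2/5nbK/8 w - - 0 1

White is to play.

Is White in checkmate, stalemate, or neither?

White to move; white king on h2.
In check: yes, from the black knight on f3.
King squares — g1: attacked by Nf3; h1: attacked by Nf2; g2: attacked by Qg7; g3: attacked by Pf4; h3: attacked by Nf2.
Legal moves for White: none.
In check with no legal moves → checkmate.

checkmate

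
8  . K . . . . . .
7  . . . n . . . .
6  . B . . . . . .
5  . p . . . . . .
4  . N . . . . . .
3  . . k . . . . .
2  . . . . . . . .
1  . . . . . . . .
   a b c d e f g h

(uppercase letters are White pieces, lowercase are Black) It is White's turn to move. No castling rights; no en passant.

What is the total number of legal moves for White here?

White to move; king on b8.
In check: yes, from the black knight on d7.
Legal moves: Kc8, Ka8, Kc7, Kb7, Ka7.
Count: 5.

5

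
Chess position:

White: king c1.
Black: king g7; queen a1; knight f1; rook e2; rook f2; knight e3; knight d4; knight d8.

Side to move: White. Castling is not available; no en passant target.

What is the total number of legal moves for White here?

0

White to move; king on c1.
In check: yes, from the black queen on a1.
Legal moves: none.
Count: 0.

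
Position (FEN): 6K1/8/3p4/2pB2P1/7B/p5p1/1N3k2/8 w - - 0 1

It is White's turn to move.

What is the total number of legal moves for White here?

White to move; king on g8.
In check: no.
Legal moves: Kh8, Kf8, Kh7, Kg7, Kf7, Ba8, Bf7, Bb7, Be6, Bc6, Be4, Bc4, Bf3, Bb3, Bg2, Ba2, Bh1, Bxg3+, Nc4, Na4, Nd3+, Nd1+, g6.
Count: 23.

23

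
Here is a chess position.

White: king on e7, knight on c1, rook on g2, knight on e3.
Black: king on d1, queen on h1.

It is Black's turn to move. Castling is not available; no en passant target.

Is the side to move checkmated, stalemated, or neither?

Black to move; black king on d1.
In check: yes, from the white knight on e3.
Legal moves for Black: Ke1, Kxc1.
Black is in check but has 2 legal moves → neither.

neither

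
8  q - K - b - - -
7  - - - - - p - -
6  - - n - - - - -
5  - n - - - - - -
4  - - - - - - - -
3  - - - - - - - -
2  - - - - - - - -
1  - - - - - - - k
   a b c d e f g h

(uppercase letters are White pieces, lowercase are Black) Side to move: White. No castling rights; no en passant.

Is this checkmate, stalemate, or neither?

checkmate

White to move; white king on c8.
In check: yes, from the black queen on a8.
King squares — b7: attacked by Qa8; c7: attacked by Nb5; d7: attacked by Be8; b8: attacked by Nc6; d8: attacked by Nc6.
Legal moves for White: none.
In check with no legal moves → checkmate.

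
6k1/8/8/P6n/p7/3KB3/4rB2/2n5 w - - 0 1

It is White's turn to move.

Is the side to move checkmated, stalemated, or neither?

White to move; white king on d3.
In check: yes, from the black knight on c1.
Legal moves for White: Ke4, Kd4, Kc4, Kc3, Bxc1.
White is in check but has 5 legal moves → neither.

neither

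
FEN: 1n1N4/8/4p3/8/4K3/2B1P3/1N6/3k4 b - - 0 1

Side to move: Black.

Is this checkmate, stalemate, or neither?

neither

Black to move; black king on d1.
In check: yes, from the white knight on b2.
King squares — c1: available; e1: attacked by Bc3; c2: available; d2: attacked by Bc3; e2: available.
Legal moves for Black: Ke2, Kc2, Kc1.
Black is in check but has 3 legal moves → neither.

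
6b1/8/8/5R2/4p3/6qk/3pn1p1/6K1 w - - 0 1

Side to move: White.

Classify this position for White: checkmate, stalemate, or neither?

checkmate

White to move; white king on g1.
In check: yes, from the black knight on e2.
King squares — f1: attacked by Pg2; h1: attacked by Pg2; f2: attacked by Qg3; g2: attacked by Qg3; h2: attacked by Qg3.
Legal moves for White: none.
In check with no legal moves → checkmate.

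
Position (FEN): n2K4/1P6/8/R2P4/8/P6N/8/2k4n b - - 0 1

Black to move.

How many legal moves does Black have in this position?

9

Black to move; king on c1.
In check: no.
Legal moves: Nc7, Nb6, Ng3, Nf2, Kd2, Kc2, Kb2, Kd1, Kb1.
Count: 9.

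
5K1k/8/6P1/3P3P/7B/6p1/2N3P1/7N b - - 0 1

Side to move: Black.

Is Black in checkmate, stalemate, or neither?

Black to move; black king on h8.
In check: no.
King squares — g7: attacked by Kf8; h7: attacked by Pg6; g8: attacked by Kf8.
Legal moves for Black: none.
Not in check and no legal moves → stalemate.

stalemate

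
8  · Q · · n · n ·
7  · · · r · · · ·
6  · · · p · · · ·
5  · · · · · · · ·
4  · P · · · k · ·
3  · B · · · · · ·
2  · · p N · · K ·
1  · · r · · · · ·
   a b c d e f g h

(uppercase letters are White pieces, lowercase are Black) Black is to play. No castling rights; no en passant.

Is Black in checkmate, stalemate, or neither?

Black to move; black king on f4.
In check: no.
Legal moves for Black include: Ne7, Nh6, Ngf6, Ng7, Nc7, Nef6, Rd8, Rh7, Rg7+, Rf7, Re7, Rc7, Rb7, Ra7, Kg5, Kf5, Ke5, Kg4, ... (list truncated; more exist).
Black has legal moves and is not in check → neither.

neither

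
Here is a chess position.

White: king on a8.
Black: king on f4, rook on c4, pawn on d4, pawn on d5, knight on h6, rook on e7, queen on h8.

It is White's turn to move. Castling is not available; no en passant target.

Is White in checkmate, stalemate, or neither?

White to move; white king on a8.
In check: yes, from the black queen on h8.
King squares — a7: attacked by Re7; b7: attacked by Re7; b8: attacked by Qh8.
Legal moves for White: none.
In check with no legal moves → checkmate.

checkmate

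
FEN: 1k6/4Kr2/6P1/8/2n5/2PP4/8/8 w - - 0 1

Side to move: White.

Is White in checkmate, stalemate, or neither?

neither

White to move; white king on e7.
In check: yes, from the black rook on f7.
King squares — d6: attacked by Nc4; e6: available; f6: attacked by Rf7; d7: attacked by Rf7; f7: available; d8: available; e8: available; f8: attacked by Rf7.
Legal moves for White: Ke8, Kd8, Kxf7, Ke6, gxf7.
White is in check but has 5 legal moves → neither.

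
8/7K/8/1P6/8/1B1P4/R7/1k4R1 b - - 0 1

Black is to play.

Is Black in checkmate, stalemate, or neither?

checkmate

Black to move; black king on b1.
In check: yes, from the white rook on g1.
King squares — a1: attacked by Rg1; c1: attacked by Rg1; a2: attacked by Bb3; b2: attacked by Ra2; c2: attacked by Ra2.
Legal moves for Black: none.
In check with no legal moves → checkmate.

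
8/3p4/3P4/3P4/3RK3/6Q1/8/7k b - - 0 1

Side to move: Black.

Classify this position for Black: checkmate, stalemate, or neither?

stalemate

Black to move; black king on h1.
In check: no.
King squares — g1: attacked by Qg3; g2: attacked by Qg3; h2: attacked by Qg3.
Legal moves for Black: none.
Not in check and no legal moves → stalemate.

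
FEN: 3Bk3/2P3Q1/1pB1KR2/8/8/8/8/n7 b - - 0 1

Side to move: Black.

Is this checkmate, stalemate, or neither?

Black to move; black king on e8.
In check: yes, from the white bishop on c6.
King squares — d7: attacked by Bc6; e7: attacked by Ke6; f7: attacked by Ke6; d8: attacked by Pc7; f8: attacked by Rf6.
Legal moves for Black: none.
In check with no legal moves → checkmate.

checkmate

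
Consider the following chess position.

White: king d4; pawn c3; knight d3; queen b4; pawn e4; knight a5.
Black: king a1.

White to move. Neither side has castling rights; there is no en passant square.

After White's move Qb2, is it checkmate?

yes

After Qb2: black king on a1; in check: yes, from the white queen on b2.
King squares — b1: attacked by Qb2; a2: attacked by Qb2; b2: attacked by Nd3.
Black has no legal moves → checkmate.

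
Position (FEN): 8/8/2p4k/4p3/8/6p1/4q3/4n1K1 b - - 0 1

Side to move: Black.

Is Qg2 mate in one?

yes

After Qg2: white king on g1; in check: yes, from the black queen on g2.
King squares — f1: attacked by Qg2; h1: attacked by Qg2; f2: attacked by Qg2; g2: attacked by Ne1; h2: attacked by Qg2.
White has no legal moves → checkmate.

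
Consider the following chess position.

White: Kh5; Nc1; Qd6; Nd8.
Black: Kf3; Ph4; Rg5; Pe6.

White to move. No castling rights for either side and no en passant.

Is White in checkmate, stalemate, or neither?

White to move; white king on h5.
In check: yes, from the black rook on g5.
King squares — g4: attacked by Kf3; h4: available; g5: available; g6: attacked by Rg5; h6: available.
Legal moves for White: Kh6, Kxg5, Kxh4.
White is in check but has 3 legal moves → neither.

neither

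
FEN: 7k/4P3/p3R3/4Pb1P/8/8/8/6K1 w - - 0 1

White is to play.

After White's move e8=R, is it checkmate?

After e8=R: black king on h8; in check: yes, from the white rook on e8.
Black has 2 legal replies: Kh7, Kg7.
In check but a legal move exists → not checkmate.

no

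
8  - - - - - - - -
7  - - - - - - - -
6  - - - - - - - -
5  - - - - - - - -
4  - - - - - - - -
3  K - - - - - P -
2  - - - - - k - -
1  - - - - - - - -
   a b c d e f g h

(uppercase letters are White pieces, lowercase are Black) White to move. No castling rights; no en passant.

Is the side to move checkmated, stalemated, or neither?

White to move; white king on a3.
In check: no.
Legal moves for White: Kb4, Ka4, Kb3, Kb2, Ka2, g4.
White has 6 legal moves and is not in check → neither.

neither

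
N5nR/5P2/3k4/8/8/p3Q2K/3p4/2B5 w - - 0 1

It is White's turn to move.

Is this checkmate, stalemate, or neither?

neither

White to move; white king on h3.
In check: no.
Legal moves for White include: Rxg8, Rh7, Rh6+, Rh5, Rh4, Nc7, Nb6, Kh4, Kg4, Kg3, Kh2, Kg2, Qe8, Qe7+, Qa7, Qh6+, Qe6+, Qb6+, ... (list truncated; more exist).
White has legal moves and is not in check → neither.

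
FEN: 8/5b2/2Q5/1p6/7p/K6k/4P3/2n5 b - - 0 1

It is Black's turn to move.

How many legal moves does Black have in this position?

Black to move; king on h3.
In check: no.
Legal moves: Bg8, Be8, Bg6, Be6, Bh5, Bd5, Bc4, Bb3, Ba2, Kg4, Kg3, Kh2, Nd3, Nb3, Nxe2, Na2, b4+.
Count: 17.

17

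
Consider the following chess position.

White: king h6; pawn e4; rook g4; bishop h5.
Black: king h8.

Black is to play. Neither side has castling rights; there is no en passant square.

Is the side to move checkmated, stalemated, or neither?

stalemate

Black to move; black king on h8.
In check: no.
King squares — g7: attacked by Rg4; h7: attacked by Kh6; g8: attacked by Rg4.
Legal moves for Black: none.
Not in check and no legal moves → stalemate.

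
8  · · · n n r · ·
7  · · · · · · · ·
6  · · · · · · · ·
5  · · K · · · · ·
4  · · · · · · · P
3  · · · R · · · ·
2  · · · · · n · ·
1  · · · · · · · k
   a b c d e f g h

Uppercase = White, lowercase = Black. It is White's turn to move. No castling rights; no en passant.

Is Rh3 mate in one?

After Rh3: black king on h1; in check: yes, from the white rook on h3.
Black has 3 legal replies: Kg2, Kg1, Nxh3.
In check but a legal move exists → not checkmate.

no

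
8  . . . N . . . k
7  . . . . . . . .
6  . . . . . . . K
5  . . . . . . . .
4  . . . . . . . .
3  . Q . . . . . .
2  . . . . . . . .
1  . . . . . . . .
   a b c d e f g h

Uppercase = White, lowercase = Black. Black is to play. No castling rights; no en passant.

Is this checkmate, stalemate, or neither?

Black to move; black king on h8.
In check: no.
King squares — g7: attacked by Kh6; h7: attacked by Kh6; g8: attacked by Qb3.
Legal moves for Black: none.
Not in check and no legal moves → stalemate.

stalemate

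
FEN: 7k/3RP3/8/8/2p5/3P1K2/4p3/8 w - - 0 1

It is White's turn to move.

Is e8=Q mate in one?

yes

After e8=Q: black king on h8; in check: yes, from the white queen on e8.
King squares — g7: attacked by Rd7; h7: attacked by Rd7; g8: attacked by Qe8.
Black has no legal moves → checkmate.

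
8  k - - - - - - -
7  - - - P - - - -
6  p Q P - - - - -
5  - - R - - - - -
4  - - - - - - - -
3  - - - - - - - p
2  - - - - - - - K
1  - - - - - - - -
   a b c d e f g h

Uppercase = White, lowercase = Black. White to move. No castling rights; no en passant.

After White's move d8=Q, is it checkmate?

yes

After d8=Q: black king on a8; in check: yes, from the white queen on d8.
King squares — a7: attacked by Qb6; b7: attacked by Qb6; b8: attacked by Qb6.
Black has no legal moves → checkmate.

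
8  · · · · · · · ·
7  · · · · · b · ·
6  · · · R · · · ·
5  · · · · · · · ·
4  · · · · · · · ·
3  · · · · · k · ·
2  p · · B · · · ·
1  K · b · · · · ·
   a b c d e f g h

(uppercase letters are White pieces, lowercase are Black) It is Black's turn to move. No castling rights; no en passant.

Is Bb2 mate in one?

no

After Bb2: white king on a1; in check: yes, from the black bishop on b2.
White has 1 legal reply: Kxb2.
In check but a legal move exists → not checkmate.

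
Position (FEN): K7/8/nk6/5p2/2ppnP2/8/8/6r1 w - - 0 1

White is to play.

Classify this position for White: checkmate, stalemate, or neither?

White to move; white king on a8.
In check: no.
King squares — a7: attacked by Kb6; b7: attacked by Kb6; b8: attacked by Na6.
Legal moves for White: none.
Not in check and no legal moves → stalemate.

stalemate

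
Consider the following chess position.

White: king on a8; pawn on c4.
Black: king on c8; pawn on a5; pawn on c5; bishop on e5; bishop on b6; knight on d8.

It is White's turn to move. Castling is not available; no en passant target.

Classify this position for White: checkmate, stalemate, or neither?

stalemate

White to move; white king on a8.
In check: no.
King squares — a7: attacked by Bb6; b7: attacked by Kc8; b8: attacked by Be5.
Legal moves for White: none.
Not in check and no legal moves → stalemate.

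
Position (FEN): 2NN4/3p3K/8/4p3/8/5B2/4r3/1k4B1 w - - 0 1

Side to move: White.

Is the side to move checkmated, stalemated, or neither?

neither

White to move; white king on h7.
In check: no.
Legal moves for White include: Nf7, Nb7, Ne6, Nc6, Ne7, Na7, Nd6, Nb6, Kh8, Kg8, Kg7, Kh6, Kg6, Ba8, Bb7, Bc6, Bh5, Bd5, ... (list truncated; more exist).
White has legal moves and is not in check → neither.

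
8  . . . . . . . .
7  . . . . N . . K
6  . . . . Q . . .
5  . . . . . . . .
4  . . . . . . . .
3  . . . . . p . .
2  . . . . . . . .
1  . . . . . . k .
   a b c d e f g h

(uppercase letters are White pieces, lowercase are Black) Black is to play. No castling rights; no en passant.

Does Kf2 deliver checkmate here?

no

After Kf2: white king on h7; in check: no.
White is not in check, so this cannot be checkmate.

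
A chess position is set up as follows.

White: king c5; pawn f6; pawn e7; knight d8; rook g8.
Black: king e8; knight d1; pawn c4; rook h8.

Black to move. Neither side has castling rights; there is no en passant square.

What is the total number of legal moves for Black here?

Black to move; king on e8.
In check: yes, from the white rook on g8.
Legal moves: Kd7, Rxg8.
Count: 2.

2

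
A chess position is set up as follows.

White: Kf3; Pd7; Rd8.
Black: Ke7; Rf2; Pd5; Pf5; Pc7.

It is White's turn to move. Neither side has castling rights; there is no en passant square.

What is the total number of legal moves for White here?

3

White to move; king on f3.
In check: yes, from the black rook on f2.
Legal moves: Kg3, Ke3, Kxf2.
Count: 3.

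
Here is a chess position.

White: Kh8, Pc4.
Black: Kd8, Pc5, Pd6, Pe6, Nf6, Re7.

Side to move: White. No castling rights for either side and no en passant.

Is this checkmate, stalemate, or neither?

White to move; white king on h8.
In check: no.
King squares — g7: attacked by Re7; h7: attacked by Nf6; g8: attacked by Nf6.
Legal moves for White: none.
Not in check and no legal moves → stalemate.

stalemate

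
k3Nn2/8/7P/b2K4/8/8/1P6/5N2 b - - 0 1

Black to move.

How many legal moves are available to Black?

14

Black to move; king on a8.
In check: no.
Legal moves: Nh7, Nd7, Ng6, Ne6, Kb8, Kb7, Ka7, Bd8, Bc7, Bb6, Bb4, Bc3, Bd2, Be1.
Count: 14.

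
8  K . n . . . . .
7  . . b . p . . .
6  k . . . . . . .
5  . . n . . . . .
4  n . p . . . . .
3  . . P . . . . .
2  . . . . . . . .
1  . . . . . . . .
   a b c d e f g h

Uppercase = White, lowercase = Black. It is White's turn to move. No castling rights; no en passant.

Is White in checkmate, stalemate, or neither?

stalemate

White to move; white king on a8.
In check: no.
King squares — a7: attacked by Ka6; b7: attacked by Nc5; b8: attacked by Bc7.
Legal moves for White: none.
Not in check and no legal moves → stalemate.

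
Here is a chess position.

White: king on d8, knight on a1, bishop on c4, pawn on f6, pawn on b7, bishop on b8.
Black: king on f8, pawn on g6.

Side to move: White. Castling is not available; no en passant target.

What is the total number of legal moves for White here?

White to move; king on d8.
In check: no.
Legal moves: Kc8, Kd7, Kc7, Bc7, Ba7, Bd6#, Be5, Bf4, Bg3, Bh2, Bg8, Bf7, Be6, Ba6, Bd5, Bb5, Bd3, Bb3, Be2, Ba2, Bf1, Nb3, Nc2, f7.
Count: 24.

24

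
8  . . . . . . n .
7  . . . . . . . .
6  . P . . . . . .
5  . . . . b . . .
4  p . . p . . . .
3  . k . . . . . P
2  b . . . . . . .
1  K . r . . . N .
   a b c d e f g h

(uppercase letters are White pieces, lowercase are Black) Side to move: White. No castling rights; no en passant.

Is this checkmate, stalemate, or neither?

checkmate

White to move; white king on a1.
In check: yes, from the black rook on c1.
King squares — b1: attacked by Rc1; a2: attacked by Kb3; b2: attacked by Kb3.
Legal moves for White: none.
In check with no legal moves → checkmate.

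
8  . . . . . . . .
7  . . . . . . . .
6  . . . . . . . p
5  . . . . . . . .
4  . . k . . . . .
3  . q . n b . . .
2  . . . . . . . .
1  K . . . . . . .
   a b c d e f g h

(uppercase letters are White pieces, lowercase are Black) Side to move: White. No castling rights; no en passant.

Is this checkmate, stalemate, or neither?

White to move; white king on a1.
In check: no.
King squares — b1: attacked by Qb3; a2: attacked by Qb3; b2: attacked by Qb3.
Legal moves for White: none.
Not in check and no legal moves → stalemate.

stalemate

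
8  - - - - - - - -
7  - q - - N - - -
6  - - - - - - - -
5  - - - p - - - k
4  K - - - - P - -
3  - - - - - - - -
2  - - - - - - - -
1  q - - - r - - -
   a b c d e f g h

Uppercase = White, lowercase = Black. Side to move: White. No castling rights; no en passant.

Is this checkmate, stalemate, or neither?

checkmate

White to move; white king on a4.
In check: yes, from the black queen on a1.
King squares — a3: attacked by Qa1; b3: attacked by Qb7; b4: attacked by Qb7; a5: attacked by Qa1; b5: attacked by Qb7.
Legal moves for White: none.
In check with no legal moves → checkmate.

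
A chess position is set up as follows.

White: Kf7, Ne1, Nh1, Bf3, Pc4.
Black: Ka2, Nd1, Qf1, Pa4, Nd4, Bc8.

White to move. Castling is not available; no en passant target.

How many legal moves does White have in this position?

13

White to move; king on f7.
In check: no.
Legal moves: Kg8, Kf8, Ke8, Kg7, Ke7, Kg6, Kf6, Ng3, Nf2, Nd3, Ng2, Nc2, c5.
Count: 13.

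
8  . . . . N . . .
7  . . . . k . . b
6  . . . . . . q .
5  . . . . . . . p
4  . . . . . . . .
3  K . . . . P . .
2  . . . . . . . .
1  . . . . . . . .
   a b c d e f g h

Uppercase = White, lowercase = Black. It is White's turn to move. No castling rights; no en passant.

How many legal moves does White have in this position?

White to move; king on a3.
In check: no.
Legal moves: Ng7, Nc7, Nf6, Nd6, Kb4, Ka4, Kb3, Kb2, Ka2, f4.
Count: 10.

10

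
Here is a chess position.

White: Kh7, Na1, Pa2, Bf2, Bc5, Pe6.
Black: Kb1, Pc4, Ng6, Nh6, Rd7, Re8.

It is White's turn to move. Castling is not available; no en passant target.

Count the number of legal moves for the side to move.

5

White to move; king on h7.
In check: yes, from the black rook on d7.
Legal moves: Kxh6, Kxg6, Be7, exd7, e7.
Count: 5.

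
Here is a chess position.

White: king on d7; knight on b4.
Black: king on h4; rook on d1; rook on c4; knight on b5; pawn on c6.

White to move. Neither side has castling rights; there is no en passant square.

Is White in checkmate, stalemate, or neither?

neither

White to move; white king on d7.
In check: yes, from the black rook on d1.
King squares — c6: attacked by Rc4; d6: attacked by Rd1; e6: available; c7: attacked by Nb5; e7: available; c8: available; d8: attacked by Rd1; e8: available.
Legal moves for White: Ke8, Kc8, Ke7, Ke6, Nd5, Nd3.
White is in check but has 6 legal moves → neither.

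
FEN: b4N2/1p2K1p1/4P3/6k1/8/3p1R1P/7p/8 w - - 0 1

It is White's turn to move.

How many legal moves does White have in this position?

18

White to move; king on e7.
In check: no.
Legal moves: Nh7+, Nd7, Ng6, Ke8, Kd8, Kf7, Kd7, Kd6, Rf7, Rf6, Rf5+, Rf4, Rg3+, Re3, Rxd3, Rf2, Rf1, h4+.
Count: 18.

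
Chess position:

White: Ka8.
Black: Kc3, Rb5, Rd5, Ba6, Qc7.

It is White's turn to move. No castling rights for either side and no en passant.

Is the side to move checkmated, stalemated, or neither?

White to move; white king on a8.
In check: no.
King squares — a7: attacked by Qc7; b7: attacked by Rb5; b8: attacked by Rb5.
Legal moves for White: none.
Not in check and no legal moves → stalemate.

stalemate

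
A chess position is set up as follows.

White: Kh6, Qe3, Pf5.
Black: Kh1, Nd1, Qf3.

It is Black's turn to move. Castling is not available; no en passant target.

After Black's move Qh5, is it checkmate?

After Qh5: white king on h6; in check: yes, from the black queen on h5.
White has 2 legal replies: Kg7, Kxh5.
In check but a legal move exists → not checkmate.

no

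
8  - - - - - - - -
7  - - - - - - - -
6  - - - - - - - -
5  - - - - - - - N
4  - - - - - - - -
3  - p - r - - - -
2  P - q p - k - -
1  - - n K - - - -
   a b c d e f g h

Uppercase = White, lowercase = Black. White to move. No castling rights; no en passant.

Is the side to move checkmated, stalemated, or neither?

checkmate

White to move; white king on d1.
In check: yes, from the black queen on c2.
King squares — c1: attacked by Qc2; e1: attacked by Pd2; c2: attacked by Pb3; d2: attacked by Qc2; e2: attacked by Nc1.
Legal moves for White: none.
In check with no legal moves → checkmate.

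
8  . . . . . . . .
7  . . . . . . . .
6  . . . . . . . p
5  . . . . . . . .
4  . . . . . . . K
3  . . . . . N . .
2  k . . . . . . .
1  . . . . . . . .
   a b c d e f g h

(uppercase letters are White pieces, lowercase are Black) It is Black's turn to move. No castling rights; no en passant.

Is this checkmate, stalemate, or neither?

Black to move; black king on a2.
In check: no.
Legal moves for Black: Kb3, Ka3, Kb2, Kb1, Ka1, h5.
Black has 6 legal moves and is not in check → neither.

neither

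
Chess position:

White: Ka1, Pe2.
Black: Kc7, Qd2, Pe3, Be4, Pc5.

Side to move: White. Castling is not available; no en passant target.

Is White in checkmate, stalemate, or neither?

stalemate

White to move; white king on a1.
In check: no.
King squares — b1: attacked by Be4; a2: attacked by Qd2; b2: attacked by Qd2.
Legal moves for White: none.
Not in check and no legal moves → stalemate.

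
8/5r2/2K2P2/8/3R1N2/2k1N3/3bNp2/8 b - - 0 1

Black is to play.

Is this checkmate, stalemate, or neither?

Black to move; black king on c3.
In check: yes, from the white knight on e2.
Legal moves for Black: Kb3, Kb2.
Black is in check but has 2 legal moves → neither.

neither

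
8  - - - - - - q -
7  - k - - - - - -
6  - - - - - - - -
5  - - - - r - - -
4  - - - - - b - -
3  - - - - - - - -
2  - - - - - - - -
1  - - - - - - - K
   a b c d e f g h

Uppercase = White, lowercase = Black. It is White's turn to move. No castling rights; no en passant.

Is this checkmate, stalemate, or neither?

stalemate

White to move; white king on h1.
In check: no.
King squares — g1: attacked by Qg8; g2: attacked by Qg8; h2: attacked by Bf4.
Legal moves for White: none.
Not in check and no legal moves → stalemate.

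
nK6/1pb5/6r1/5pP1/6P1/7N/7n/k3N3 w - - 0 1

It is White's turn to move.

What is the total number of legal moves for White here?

White to move; king on b8.
In check: yes, from the black bishop on c7.
Legal moves: Kc8, Kxa8, Kxb7, Ka7.
Count: 4.

4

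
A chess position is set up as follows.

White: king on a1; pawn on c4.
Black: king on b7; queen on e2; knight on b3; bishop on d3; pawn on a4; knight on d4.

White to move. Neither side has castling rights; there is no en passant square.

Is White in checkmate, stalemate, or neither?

White to move; white king on a1.
In check: yes, from the black knight on b3.
King squares — b1: attacked by Bd3; a2: attacked by Qe2; b2: attacked by Qe2.
Legal moves for White: none.
In check with no legal moves → checkmate.

checkmate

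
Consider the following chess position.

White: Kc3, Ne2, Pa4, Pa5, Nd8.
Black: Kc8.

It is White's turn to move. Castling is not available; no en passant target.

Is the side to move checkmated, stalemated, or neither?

White to move; white king on c3.
In check: no.
Legal moves for White: Nf7, Nb7, Ne6, Nc6, Kd4, Kc4, Kb4, Kd3, Kb3, Kd2, Kc2, Kb2, Nf4, Nd4, Ng3, Ng1, Nc1, a6.
White has 18 legal moves and is not in check → neither.

neither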